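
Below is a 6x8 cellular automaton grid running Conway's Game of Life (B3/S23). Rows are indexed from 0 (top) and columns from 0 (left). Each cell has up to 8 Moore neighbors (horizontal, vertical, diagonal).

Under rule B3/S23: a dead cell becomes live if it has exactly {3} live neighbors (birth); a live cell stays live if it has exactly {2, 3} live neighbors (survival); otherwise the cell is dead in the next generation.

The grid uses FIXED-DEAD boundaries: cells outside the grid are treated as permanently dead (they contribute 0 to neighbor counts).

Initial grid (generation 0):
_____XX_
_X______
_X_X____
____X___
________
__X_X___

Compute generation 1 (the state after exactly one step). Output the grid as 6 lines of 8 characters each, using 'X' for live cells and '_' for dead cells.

Simulating step by step:
Generation 0 (given above): 8 live cells
Generation 1: 3 live cells
(generation 1 grid is the final answer)

Answer: ________
__X_____
__X_____
________
___X____
________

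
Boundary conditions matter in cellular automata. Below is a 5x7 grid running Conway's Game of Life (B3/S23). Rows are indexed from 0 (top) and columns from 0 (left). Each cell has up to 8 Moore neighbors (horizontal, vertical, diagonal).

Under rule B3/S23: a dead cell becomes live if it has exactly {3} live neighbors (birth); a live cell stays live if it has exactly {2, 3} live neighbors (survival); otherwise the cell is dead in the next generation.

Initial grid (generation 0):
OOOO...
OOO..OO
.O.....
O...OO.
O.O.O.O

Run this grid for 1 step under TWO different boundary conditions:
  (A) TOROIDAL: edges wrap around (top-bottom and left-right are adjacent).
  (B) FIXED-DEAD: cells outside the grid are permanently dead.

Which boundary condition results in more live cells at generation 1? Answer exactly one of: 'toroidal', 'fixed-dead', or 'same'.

Under TOROIDAL boundary, generation 1:
....O..
...O..O
..O.O..
O..OOO.
..O.O..
Population = 11

Under FIXED-DEAD boundary, generation 1:
O..O...
...O...
..O.O.O
O..OOO.
.O.OO..
Population = 13

Comparison: toroidal=11, fixed-dead=13 -> fixed-dead

Answer: fixed-dead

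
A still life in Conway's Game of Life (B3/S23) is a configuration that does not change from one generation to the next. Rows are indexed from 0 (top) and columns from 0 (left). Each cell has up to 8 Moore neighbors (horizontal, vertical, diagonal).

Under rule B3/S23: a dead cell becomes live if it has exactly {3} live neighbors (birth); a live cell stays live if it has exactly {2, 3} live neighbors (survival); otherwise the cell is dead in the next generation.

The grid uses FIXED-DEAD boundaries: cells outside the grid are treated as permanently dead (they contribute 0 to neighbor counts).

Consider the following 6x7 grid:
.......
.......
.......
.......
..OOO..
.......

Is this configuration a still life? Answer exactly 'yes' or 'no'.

Answer: no

Derivation:
Compute generation 1 and compare to generation 0 (given above):
Generation 1:
.......
.......
.......
...O...
...O...
...O...
Cell (3,3) differs: gen0=0 vs gen1=1 -> NOT a still life.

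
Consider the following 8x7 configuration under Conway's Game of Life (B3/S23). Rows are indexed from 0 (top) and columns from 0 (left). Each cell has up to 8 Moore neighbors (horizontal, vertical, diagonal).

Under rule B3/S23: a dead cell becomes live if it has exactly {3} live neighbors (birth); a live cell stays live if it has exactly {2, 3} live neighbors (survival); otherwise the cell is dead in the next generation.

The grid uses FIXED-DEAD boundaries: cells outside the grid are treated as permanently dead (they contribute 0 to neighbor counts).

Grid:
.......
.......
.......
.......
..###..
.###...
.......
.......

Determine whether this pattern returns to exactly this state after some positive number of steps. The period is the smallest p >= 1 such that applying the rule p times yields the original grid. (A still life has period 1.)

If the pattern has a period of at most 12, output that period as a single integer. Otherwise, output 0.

Answer: 2

Derivation:
Simulating and comparing each generation to the original:
Gen 0 (original, given above): 6 live cells
Gen 1: 6 live cells, differs from original
Gen 2: 6 live cells, MATCHES original -> period = 2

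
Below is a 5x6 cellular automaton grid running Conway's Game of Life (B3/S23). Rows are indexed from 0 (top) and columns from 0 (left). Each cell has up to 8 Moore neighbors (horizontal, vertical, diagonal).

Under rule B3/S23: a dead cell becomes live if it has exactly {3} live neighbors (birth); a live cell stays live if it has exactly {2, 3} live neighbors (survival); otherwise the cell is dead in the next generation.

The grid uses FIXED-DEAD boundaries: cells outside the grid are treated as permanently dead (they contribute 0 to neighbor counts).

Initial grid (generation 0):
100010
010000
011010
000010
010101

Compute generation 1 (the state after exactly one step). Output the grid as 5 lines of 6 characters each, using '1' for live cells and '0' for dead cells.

Answer: 000000
111100
011100
010011
000010

Derivation:
Simulating step by step:
Generation 0 (given above): 10 live cells
Generation 1: 11 live cells
(generation 1 grid is the final answer)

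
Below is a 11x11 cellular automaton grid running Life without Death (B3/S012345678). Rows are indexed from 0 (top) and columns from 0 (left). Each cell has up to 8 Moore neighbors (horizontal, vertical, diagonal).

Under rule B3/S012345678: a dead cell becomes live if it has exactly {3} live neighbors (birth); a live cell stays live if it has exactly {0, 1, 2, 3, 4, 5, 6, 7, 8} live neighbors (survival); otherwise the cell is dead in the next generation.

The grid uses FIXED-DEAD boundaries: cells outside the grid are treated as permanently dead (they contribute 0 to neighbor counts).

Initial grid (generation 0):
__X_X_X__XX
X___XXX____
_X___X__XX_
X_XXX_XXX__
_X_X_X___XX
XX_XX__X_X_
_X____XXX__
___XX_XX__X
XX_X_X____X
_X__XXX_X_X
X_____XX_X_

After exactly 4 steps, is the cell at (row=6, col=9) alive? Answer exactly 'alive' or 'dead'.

Answer: alive

Derivation:
Simulating step by step:
Generation 0 (given above): 55 live cells
Generation 1: 74 live cells
__XXX_X__XX
XX_XXXXXX_X
XXX__X__XX_
X_XXX_XXX_X
_X_X_X___XX
XX_XXX_X_XX
XX____XXXX_
XX_XX_XXXXX
XX_X_X____X
_XX_XXX_X_X
X_____XXXX_
Generation 2: 79 live cells
_XXXX_X_XXX
XX_XXXXXX_X
XXX__X__XXX
X_XXX_XXX_X
_X_X_X___XX
XX_XXX_X_XX
XX____XXXX_
XX_XX_XXXXX
XX_X_X____X
_XXXXXX_X_X
XX____XXXX_
Generation 3: 82 live cells
XXXXX_X_XXX
XX_XXXXXX_X
XXX__X__XXX
X_XXX_XXX_X
_X_X_X___XX
XX_XXX_X_XX
XX____XXXX_
XX_XX_XXXXX
XX_X_X____X
_XXXXXX_X_X
XX_XX_XXXX_
Generation 4: 82 live cells
XXXXX_X_XXX
XX_XXXXXX_X
XXX__X__XXX
X_XXX_XXX_X
_X_X_X___XX
XX_XXX_X_XX
XX____XXXX_
XX_XX_XXXXX
XX_X_X____X
_XXXXXX_X_X
XX_XX_XXXX_

Cell (6,9) at generation 4: 1 -> alive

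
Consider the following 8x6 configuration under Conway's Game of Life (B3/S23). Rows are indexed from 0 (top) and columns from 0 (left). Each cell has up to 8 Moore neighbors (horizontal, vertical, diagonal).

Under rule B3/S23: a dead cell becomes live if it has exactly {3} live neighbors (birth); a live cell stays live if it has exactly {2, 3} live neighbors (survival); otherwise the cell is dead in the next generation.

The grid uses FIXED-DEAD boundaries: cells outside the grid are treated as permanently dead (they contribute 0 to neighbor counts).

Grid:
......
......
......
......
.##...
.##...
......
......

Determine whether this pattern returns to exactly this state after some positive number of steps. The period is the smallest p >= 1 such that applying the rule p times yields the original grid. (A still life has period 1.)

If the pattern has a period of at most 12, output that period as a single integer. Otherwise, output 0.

Answer: 1

Derivation:
Simulating and comparing each generation to the original:
Gen 0 (original, given above): 4 live cells
Gen 1: 4 live cells, MATCHES original -> period = 1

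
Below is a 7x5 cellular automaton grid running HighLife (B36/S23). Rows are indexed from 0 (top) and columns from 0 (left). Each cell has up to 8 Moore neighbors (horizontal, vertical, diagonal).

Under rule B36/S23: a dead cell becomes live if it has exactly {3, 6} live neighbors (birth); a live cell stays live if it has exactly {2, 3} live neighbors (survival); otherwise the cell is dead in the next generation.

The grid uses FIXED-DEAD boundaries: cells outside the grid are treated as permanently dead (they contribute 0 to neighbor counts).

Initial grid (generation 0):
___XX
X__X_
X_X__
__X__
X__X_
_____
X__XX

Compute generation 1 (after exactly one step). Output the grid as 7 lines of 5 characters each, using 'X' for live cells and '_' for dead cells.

Simulating step by step:
Generation 0 (given above): 12 live cells
Generation 1: 12 live cells
(generation 1 grid is the final answer)

Answer: ___XX
_XXXX
__XX_
__XX_
_____
___XX
_____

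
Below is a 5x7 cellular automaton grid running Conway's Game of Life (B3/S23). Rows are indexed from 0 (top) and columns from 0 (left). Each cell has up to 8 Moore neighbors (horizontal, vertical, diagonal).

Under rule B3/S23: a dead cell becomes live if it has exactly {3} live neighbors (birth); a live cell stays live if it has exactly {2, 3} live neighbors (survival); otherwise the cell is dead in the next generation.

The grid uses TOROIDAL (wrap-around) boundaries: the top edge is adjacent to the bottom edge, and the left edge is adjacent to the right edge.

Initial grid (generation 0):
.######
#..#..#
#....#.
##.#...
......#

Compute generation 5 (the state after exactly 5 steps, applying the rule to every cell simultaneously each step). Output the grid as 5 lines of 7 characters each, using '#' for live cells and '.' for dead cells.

Answer: ###....
#.##...
#...#..
...#..#
....#.#

Derivation:
Simulating step by step:
Generation 0 (given above): 15 live cells
Generation 1: 10 live cells
.####..
...#...
..#.#..
##.....
......#
Generation 2: 10 live cells
..###..
.#.....
.###...
##.....
...#...
Generation 3: 11 live cells
..###..
.#..#..
.......
##.#...
.#.##..
Generation 4: 13 live cells
.#...#.
..#.#..
###....
##.##..
##.....
Generation 5: 12 live cells
(generation 5 grid is the final answer)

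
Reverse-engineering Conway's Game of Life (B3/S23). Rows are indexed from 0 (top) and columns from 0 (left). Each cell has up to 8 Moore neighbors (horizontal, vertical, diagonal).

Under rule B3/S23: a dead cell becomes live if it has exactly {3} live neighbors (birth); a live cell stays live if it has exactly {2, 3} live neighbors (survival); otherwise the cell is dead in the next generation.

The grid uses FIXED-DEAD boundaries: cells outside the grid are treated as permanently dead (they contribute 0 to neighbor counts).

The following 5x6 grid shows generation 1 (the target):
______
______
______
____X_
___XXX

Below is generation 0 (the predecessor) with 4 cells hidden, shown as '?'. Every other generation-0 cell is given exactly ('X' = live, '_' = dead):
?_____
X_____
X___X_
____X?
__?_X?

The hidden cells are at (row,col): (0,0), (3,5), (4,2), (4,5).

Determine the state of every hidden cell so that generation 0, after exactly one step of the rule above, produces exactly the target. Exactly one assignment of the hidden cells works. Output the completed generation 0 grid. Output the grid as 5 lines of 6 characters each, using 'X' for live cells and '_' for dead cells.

Answer: ______
X_____
X___X_
____X_
__X_XX

Derivation:
Hidden generation-0 cells (in order): (0,0), (3,5), (4,2), (4,5).
A hidden cell only influences target cells in its own 3x3 neighborhood. Try each of the 2^4 = 16 assignments, step the completed generation 0 forward once under B3/S23, and compare with the target:
  (0,0)=_ (3,5)=_ (4,2)=_ (4,5)=_ -> step gives (3,3)='X' but target has '_' -> reject
  (0,0)=_ (3,5)=_ (4,2)=_ (4,5)=X -> step gives (3,3)='X' but target has '_' -> reject
  (0,0)=_ (3,5)=_ (4,2)=X (4,5)=_ -> step gives (3,5)='X' but target has '_' -> reject
  (0,0)=_ (3,5)=_ (4,2)=X (4,5)=X -> step reproduces the target at every cell -> ACCEPT
  (0,0)=_ (3,5)=X (4,2)=_ (4,5)=_ -> step gives (2,4)='X' but target has '_' -> reject
  (0,0)=_ (3,5)=X (4,2)=_ (4,5)=X -> step gives (2,4)='X' but target has '_' -> reject
  (0,0)=_ (3,5)=X (4,2)=X (4,5)=_ -> step gives (2,4)='X' but target has '_' -> reject
  (0,0)=_ (3,5)=X (4,2)=X (4,5)=X -> step gives (2,4)='X' but target has '_' -> reject
  (0,0)=X (3,5)=_ (4,2)=_ (4,5)=_ -> step gives (1,0)='X' but target has '_' -> reject
  (0,0)=X (3,5)=_ (4,2)=_ (4,5)=X -> step gives (1,0)='X' but target has '_' -> reject
  (0,0)=X (3,5)=_ (4,2)=X (4,5)=_ -> step gives (1,0)='X' but target has '_' -> reject
  (0,0)=X (3,5)=_ (4,2)=X (4,5)=X -> step gives (1,0)='X' but target has '_' -> reject
  (0,0)=X (3,5)=X (4,2)=_ (4,5)=_ -> step gives (1,0)='X' but target has '_' -> reject
  (0,0)=X (3,5)=X (4,2)=_ (4,5)=X -> step gives (1,0)='X' but target has '_' -> reject
  (0,0)=X (3,5)=X (4,2)=X (4,5)=_ -> step gives (1,0)='X' but target has '_' -> reject
  (0,0)=X (3,5)=X (4,2)=X (4,5)=X -> step gives (1,0)='X' but target has '_' -> reject
Unique solution: (0,0)=dead, (3,5)=dead, (4,2)=live, (4,5)=live.
Check: live-neighbor counts of every cell in the completed generation 0:
110000
120111
120212
121434
010322
Applying B3/S23 to generation 0 with these counts gives:
______
______
______
____X_
___XXX
which matches the target exactly.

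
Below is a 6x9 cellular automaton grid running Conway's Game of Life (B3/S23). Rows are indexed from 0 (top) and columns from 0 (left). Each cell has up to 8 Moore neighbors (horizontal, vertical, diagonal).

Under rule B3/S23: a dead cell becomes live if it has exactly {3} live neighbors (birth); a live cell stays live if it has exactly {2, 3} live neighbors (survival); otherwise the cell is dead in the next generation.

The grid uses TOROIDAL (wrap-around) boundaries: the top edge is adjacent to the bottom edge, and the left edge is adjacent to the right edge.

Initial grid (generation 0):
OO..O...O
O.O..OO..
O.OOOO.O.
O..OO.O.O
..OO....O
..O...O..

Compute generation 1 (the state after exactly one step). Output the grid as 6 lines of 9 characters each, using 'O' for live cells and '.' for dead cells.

Answer: O.OO..OOO
..O...OO.
O.O....O.
O.....O..
OOO.OO..O
..O....OO

Derivation:
Simulating step by step:
Generation 0 (given above): 24 live cells
Generation 1: 23 live cells
(generation 1 grid is the final answer)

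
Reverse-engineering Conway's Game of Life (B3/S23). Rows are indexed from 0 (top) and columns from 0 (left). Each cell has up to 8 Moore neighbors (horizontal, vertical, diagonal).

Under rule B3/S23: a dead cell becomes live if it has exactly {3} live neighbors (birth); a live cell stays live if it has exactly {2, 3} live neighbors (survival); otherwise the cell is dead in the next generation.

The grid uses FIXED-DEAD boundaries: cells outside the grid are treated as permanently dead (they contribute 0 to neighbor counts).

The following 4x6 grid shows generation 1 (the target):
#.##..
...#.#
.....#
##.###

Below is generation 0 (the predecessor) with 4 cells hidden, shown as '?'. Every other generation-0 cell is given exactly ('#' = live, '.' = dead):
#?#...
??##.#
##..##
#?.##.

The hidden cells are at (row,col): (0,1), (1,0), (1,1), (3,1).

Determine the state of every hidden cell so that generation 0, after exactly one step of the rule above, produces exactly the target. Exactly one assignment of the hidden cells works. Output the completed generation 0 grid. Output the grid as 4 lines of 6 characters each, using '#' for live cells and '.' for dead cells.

Hidden generation-0 cells (in order): (0,1), (1,0), (1,1), (3,1).
A hidden cell only influences target cells in its own 3x3 neighborhood. Try each of the 2^4 = 16 assignments, step the completed generation 0 forward once under B3/S23, and compare with the target:
  (0,1)=. (1,0)=. (1,1)=. (3,1)=. -> step gives (0,0)='.' but target has '#' -> reject
  (0,1)=. (1,0)=. (1,1)=. (3,1)=# -> step gives (0,0)='.' but target has '#' -> reject
  (0,1)=. (1,0)=. (1,1)=# (3,1)=. -> step gives (0,0)='.' but target has '#' -> reject
  (0,1)=. (1,0)=. (1,1)=# (3,1)=# -> step gives (0,0)='.' but target has '#' -> reject
  (0,1)=. (1,0)=# (1,1)=. (3,1)=. -> step gives (0,0)='.' but target has '#' -> reject
  (0,1)=. (1,0)=# (1,1)=. (3,1)=# -> step gives (0,0)='.' but target has '#' -> reject
  (0,1)=. (1,0)=# (1,1)=# (3,1)=. -> step reproduces the target at every cell -> ACCEPT
  (0,1)=. (1,0)=# (1,1)=# (3,1)=# -> step gives (3,2)='#' but target has '.' -> reject
  (0,1)=# (1,0)=. (1,1)=. (3,1)=. -> step gives (0,0)='.' but target has '#' -> reject
  (0,1)=# (1,0)=. (1,1)=. (3,1)=# -> step gives (0,0)='.' but target has '#' -> reject
  (0,1)=# (1,0)=. (1,1)=# (3,1)=. -> step gives (0,2)='.' but target has '#' -> reject
  (0,1)=# (1,0)=. (1,1)=# (3,1)=# -> step gives (0,2)='.' but target has '#' -> reject
  (0,1)=# (1,0)=# (1,1)=. (3,1)=. -> step gives (2,0)='#' but target has '.' -> reject
  (0,1)=# (1,0)=# (1,1)=. (3,1)=# -> step gives (3,2)='#' but target has '.' -> reject
  (0,1)=# (1,0)=# (1,1)=# (3,1)=. -> step gives (0,2)='.' but target has '#' -> reject
  (0,1)=# (1,0)=# (1,1)=# (3,1)=# -> step gives (0,2)='.' but target has '#' -> reject
Unique solution: (0,1)=dead, (1,0)=live, (1,1)=live, (3,1)=dead.
Check: live-neighbor counts of every cell in the completed generation 0:
253321
464342
455553
232233
Applying B3/S23 to generation 0 with these counts gives:
#.##..
...#.#
.....#
##.###
which matches the target exactly.

Answer: #.#...
####.#
##..##
#..##.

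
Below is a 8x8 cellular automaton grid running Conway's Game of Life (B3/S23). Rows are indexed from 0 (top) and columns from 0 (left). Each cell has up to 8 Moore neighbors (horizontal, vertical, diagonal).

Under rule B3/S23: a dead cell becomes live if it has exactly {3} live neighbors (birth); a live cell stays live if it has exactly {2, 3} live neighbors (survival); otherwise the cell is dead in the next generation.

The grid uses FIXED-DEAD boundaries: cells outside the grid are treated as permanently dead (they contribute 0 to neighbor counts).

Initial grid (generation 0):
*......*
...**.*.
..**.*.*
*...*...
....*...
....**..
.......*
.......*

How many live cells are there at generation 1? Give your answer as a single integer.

Simulating step by step:
Generation 0 (given above): 16 live cells
Generation 1: 16 live cells
........
..******
..*..**.
....**..
...**...
....**..
......*.
........
Population at generation 1: 16

Answer: 16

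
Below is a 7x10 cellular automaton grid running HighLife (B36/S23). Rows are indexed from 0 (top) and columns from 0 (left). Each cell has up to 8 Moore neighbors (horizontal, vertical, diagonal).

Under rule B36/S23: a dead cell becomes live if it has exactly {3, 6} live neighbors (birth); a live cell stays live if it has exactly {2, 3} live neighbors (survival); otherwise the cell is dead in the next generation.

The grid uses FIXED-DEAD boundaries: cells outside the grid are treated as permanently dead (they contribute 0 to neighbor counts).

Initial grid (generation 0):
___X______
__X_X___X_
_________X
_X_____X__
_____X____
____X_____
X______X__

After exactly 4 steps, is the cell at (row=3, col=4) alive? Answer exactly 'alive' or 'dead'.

Answer: dead

Derivation:
Simulating step by step:
Generation 0 (given above): 11 live cells
Generation 1: 3 live cells
___X______
___X______
________X_
__________
__________
__________
__________
Generation 2: 0 live cells
__________
__________
__________
__________
__________
__________
__________
Generation 3: 0 live cells
__________
__________
__________
__________
__________
__________
__________
Generation 4: 0 live cells
__________
__________
__________
__________
__________
__________
__________

Cell (3,4) at generation 4: 0 -> dead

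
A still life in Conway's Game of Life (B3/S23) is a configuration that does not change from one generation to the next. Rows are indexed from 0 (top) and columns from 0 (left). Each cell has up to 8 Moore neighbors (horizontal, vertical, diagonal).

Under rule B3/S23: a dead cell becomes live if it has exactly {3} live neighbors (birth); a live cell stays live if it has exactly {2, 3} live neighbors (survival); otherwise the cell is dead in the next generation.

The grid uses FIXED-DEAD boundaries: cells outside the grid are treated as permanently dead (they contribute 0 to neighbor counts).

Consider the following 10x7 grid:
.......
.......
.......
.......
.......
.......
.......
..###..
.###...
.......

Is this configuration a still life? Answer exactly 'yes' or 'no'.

Answer: no

Derivation:
Compute generation 1 and compare to generation 0 (given above):
Generation 1:
.......
.......
.......
.......
.......
.......
...#...
.#..#..
.#..#..
..#....
Cell (6,3) differs: gen0=0 vs gen1=1 -> NOT a still life.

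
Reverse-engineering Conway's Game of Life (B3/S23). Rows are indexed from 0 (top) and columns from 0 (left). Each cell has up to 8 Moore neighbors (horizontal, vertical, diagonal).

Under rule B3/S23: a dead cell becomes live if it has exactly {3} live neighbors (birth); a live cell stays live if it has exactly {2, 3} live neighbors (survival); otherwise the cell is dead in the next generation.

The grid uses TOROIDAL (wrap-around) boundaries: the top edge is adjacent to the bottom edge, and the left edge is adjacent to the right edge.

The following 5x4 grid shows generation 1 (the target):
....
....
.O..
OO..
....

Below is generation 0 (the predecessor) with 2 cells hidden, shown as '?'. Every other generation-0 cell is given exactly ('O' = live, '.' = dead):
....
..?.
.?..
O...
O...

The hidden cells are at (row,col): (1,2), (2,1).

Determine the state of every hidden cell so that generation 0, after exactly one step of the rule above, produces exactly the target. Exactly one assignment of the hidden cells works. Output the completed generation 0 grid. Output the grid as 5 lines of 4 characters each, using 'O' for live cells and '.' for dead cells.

Hidden generation-0 cells (in order): (1,2), (2,1).
A hidden cell only influences target cells in its own 3x3 neighborhood. Try each of the 2^2 = 4 assignments, step the completed generation 0 forward once under B3/S23, and compare with the target:
  (1,2)=. (2,1)=. -> step gives (2,1)='.' but target has 'O' -> reject
  (1,2)=. (2,1)=O -> step gives (2,1)='.' but target has 'O' -> reject
  (1,2)=O (2,1)=. -> step gives (2,1)='.' but target has 'O' -> reject
  (1,2)=O (2,1)=O -> step reproduces the target at every cell -> ACCEPT
Unique solution: (1,2)=live, (2,1)=live.
Check: live-neighbor counts of every cell in the completed generation 0:
1212
1211
2222
2312
1202
Applying B3/S23 to generation 0 with these counts gives:
....
....
.O..
OO..
....
which matches the target exactly.

Answer: ....
..O.
.O..
O...
O...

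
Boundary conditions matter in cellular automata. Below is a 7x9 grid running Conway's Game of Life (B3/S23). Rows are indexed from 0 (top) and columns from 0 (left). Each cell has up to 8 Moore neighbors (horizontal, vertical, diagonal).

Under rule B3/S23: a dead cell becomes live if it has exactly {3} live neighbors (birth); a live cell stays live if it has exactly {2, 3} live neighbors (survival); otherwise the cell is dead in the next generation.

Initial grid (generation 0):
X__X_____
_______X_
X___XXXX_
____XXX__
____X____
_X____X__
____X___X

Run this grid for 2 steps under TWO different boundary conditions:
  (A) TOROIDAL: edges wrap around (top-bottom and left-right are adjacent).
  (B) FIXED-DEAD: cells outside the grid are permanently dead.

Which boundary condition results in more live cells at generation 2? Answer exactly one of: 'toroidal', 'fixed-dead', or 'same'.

Under TOROIDAL boundary, generation 2:
________X
____XXXX_
___XXX_XX
___XXXXXX
____XXX__
_____X___
_________
Population = 20

Under FIXED-DEAD boundary, generation 2:
_________
____XXX__
___XXX_XX
___XXXXX_
____XXX__
_____X___
_________
Population = 17

Comparison: toroidal=20, fixed-dead=17 -> toroidal

Answer: toroidal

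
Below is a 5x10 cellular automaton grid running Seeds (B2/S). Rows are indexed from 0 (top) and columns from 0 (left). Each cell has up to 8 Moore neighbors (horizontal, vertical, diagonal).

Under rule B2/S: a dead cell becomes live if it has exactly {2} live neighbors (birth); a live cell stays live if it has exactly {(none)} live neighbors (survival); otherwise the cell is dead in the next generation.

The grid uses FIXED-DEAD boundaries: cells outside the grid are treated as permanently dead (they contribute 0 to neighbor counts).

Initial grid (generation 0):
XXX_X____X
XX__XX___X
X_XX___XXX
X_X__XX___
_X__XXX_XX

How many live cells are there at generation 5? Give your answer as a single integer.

Simulating step by step:
Generation 0 (given above): 26 live cells
Generation 1: 6 live cells
________X_
______XX__
__________
__________
X_XX______
Generation 2: 8 live cells
______X___
________X_
______XX__
_XXX______
_X________
Generation 3: 10 live cells
_______X__
_____X____
_X_X____X_
X_____XX__
X__X______
Generation 4: 16 live cells
______X___
__X_X_XXX_
X_X_XX____
___XX___X_
_X____XX__
Generation 5: 9 live cells
___X____X_
__________
_________X
X_________
__XXXX__X_
Population at generation 5: 9

Answer: 9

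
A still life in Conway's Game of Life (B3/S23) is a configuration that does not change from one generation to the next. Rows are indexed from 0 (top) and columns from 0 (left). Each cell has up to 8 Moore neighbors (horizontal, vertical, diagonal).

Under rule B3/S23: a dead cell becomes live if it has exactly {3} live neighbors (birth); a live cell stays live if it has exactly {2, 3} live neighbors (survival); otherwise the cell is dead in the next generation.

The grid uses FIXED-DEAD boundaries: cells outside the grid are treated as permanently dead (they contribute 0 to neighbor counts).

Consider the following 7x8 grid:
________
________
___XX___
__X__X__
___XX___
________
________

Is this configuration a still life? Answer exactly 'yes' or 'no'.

Answer: yes

Derivation:
Compute generation 1 and compare to generation 0 (given above):
Generation 1:
________
________
___XX___
__X__X__
___XX___
________
________
The grids are IDENTICAL -> still life.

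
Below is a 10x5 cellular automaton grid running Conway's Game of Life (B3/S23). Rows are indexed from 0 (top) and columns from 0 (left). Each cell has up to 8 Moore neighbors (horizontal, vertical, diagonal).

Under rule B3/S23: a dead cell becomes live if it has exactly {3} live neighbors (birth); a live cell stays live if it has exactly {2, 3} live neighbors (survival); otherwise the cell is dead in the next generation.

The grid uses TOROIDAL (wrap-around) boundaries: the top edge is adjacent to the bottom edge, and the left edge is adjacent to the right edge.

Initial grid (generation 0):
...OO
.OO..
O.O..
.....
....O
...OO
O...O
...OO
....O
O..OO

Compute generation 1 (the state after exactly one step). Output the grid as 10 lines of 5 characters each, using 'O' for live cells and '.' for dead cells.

Simulating step by step:
Generation 0 (given above): 17 live cells
Generation 1: 12 live cells
(generation 1 grid is the final answer)

Answer: .O...
OOO.O
..O..
.....
...OO
...O.
O....
...O.
.....
O....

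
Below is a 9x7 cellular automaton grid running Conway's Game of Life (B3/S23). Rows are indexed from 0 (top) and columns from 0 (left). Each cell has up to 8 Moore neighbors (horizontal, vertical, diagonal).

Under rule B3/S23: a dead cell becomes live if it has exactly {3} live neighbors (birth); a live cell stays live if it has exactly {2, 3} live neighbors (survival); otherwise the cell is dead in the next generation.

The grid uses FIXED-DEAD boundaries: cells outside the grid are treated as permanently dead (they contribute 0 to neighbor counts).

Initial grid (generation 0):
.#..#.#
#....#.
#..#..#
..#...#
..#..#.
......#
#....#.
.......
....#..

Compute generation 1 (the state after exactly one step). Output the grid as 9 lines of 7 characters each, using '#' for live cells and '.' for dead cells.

Simulating step by step:
Generation 0 (given above): 16 live cells
Generation 1: 18 live cells
(generation 1 grid is the final answer)

Answer: .....#.
##..###
.#...##
.###.##
.....##
.....##
.......
.......
.......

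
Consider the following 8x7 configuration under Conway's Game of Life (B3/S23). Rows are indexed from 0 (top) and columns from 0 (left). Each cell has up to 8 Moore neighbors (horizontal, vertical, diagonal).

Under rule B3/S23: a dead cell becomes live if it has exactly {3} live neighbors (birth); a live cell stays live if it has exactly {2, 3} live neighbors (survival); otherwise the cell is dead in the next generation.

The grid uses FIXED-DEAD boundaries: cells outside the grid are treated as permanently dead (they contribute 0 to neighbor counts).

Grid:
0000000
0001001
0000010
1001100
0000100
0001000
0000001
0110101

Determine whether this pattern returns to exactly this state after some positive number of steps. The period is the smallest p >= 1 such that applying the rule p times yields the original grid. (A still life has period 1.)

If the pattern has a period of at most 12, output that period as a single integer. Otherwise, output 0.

Simulating and comparing each generation to the original:
Gen 0 (original, given above): 13 live cells
Gen 1: 10 live cells, differs from original
Gen 2: 11 live cells, differs from original
Gen 3: 8 live cells, differs from original
Gen 4: 12 live cells, differs from original
Gen 5: 7 live cells, differs from original
Gen 6: 7 live cells, differs from original
Gen 7: 4 live cells, differs from original
Gen 8: 3 live cells, differs from original
Gen 9: 2 live cells, differs from original
Gen 10: 0 live cells, differs from original
Gen 11: 0 live cells, differs from original
Gen 12: 0 live cells, differs from original
No period found within 12 steps.

Answer: 0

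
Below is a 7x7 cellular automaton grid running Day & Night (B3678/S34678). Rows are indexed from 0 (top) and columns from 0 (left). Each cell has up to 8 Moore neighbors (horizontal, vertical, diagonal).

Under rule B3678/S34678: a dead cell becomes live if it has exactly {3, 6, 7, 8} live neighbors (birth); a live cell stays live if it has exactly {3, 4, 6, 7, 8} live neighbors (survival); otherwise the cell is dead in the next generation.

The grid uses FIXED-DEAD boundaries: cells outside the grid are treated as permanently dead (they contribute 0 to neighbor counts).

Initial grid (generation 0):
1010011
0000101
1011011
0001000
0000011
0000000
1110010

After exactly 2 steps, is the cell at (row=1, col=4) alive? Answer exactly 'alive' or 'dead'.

Answer: alive

Derivation:
Simulating step by step:
Generation 0 (given above): 18 live cells
Generation 1: 11 live cells
0000010
0010111
0001010
0010000
0000000
0100011
0000000
Generation 2: 11 live cells
0000111
0001111
0011011
0000000
0000000
0000000
0000000

Cell (1,4) at generation 2: 1 -> alive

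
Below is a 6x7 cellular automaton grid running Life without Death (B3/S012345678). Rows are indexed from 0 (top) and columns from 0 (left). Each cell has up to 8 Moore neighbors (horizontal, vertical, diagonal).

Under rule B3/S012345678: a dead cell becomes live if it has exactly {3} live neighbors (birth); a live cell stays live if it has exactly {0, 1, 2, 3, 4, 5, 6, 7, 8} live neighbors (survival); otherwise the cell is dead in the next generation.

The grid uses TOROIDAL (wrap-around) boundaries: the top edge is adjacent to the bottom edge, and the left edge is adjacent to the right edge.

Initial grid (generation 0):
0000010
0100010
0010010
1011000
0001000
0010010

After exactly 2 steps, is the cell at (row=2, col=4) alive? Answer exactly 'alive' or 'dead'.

Answer: alive

Derivation:
Simulating step by step:
Generation 0 (given above): 11 live cells
Generation 1: 23 live cells
0000111
0100111
0011111
1111100
0101100
0010110
Generation 2: 28 live cells
1000111
0110111
0011111
1111101
1101100
0010111

Cell (2,4) at generation 2: 1 -> alive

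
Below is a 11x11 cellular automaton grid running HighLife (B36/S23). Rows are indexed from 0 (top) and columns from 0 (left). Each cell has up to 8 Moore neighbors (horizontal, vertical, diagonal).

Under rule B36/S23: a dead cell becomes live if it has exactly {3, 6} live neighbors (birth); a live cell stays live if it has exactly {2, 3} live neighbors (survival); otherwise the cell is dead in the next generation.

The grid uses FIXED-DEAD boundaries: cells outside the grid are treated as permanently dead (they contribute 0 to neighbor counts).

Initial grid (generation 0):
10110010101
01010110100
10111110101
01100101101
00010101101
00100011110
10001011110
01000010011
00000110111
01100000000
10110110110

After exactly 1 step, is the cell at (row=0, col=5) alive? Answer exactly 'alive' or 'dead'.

Simulating step by step:
Generation 0 (given above): 59 live cells
Generation 1: 47 live cells
01111110010
10101001100
10000001100
01001010011
01011110011
00011000001
01000000000
00000001100
01100111101
01111000001
00110000000

Cell (0,5) at generation 1: 1 -> alive

Answer: alive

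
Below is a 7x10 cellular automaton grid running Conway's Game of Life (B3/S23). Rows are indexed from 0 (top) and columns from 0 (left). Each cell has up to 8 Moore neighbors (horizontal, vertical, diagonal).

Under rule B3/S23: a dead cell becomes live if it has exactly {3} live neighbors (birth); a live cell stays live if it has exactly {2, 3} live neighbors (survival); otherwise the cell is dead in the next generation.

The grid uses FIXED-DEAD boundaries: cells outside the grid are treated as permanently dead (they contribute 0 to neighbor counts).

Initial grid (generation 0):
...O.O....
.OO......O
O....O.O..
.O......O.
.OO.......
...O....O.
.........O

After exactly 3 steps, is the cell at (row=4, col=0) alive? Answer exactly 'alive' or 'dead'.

Answer: alive

Derivation:
Simulating step by step:
Generation 0 (given above): 15 live cells
Generation 1: 14 live cells
..O.......
.OO.O.O...
O.O.....O.
OOO.......
.OO.......
..O.......
..........
Generation 2: 11 live cells
.OOO......
..O.......
O.........
O..O......
O..O......
.OO.......
..........
Generation 3: 12 live cells
.OOO......
..OO......
.O........
OO........
O..O......
.OO.......
..........

Cell (4,0) at generation 3: 1 -> alive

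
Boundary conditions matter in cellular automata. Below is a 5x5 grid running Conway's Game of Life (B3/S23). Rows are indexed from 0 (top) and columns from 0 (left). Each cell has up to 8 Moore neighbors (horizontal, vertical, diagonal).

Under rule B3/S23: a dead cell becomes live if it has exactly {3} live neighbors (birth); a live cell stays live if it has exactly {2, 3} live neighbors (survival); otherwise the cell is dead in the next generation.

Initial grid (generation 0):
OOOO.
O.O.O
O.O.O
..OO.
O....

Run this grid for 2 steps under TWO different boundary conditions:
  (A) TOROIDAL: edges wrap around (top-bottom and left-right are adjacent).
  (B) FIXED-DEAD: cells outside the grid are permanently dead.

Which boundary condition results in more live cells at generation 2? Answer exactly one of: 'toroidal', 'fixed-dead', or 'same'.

Answer: same

Derivation:
Under TOROIDAL boundary, generation 2:
.....
.OOO.
..OOO
O.OO.
.....
Population = 9

Under FIXED-DEAD boundary, generation 2:
.O.O.
..O.O
.OO.O
..OO.
.....
Population = 9

Comparison: toroidal=9, fixed-dead=9 -> same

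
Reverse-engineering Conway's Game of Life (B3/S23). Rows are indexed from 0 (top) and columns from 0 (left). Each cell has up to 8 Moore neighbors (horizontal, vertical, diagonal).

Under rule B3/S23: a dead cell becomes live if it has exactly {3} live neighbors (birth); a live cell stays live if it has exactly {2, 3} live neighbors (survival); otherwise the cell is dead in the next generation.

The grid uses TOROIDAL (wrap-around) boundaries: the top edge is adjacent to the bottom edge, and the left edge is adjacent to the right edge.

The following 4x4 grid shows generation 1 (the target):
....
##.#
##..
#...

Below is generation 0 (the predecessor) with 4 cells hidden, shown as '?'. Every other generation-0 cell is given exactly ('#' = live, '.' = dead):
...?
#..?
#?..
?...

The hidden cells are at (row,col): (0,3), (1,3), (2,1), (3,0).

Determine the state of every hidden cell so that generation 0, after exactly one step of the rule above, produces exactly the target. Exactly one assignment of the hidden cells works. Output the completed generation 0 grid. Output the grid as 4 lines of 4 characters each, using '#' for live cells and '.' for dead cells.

Hidden generation-0 cells (in order): (0,3), (1,3), (2,1), (3,0).
A hidden cell only influences target cells in its own 3x3 neighborhood. Try each of the 2^4 = 16 assignments, step the completed generation 0 forward once under B3/S23, and compare with the target:
  (0,3)=. (1,3)=. (2,1)=. (3,0)=. -> step gives (1,0)='.' but target has '#' -> reject
  (0,3)=. (1,3)=. (2,1)=. (3,0)=# -> step gives (1,0)='.' but target has '#' -> reject
  (0,3)=. (1,3)=. (2,1)=# (3,0)=. -> step gives (1,3)='.' but target has '#' -> reject
  (0,3)=. (1,3)=. (2,1)=# (3,0)=# -> step gives (1,3)='.' but target has '#' -> reject
  (0,3)=. (1,3)=# (2,1)=. (3,0)=. -> step gives (1,1)='.' but target has '#' -> reject
  (0,3)=. (1,3)=# (2,1)=. (3,0)=# -> step gives (0,0)='#' but target has '.' -> reject
  (0,3)=. (1,3)=# (2,1)=# (3,0)=. -> step gives (2,3)='#' but target has '.' -> reject
  (0,3)=. (1,3)=# (2,1)=# (3,0)=# -> step gives (0,0)='#' but target has '.' -> reject
  (0,3)=# (1,3)=. (2,1)=. (3,0)=. -> step gives (1,1)='.' but target has '#' -> reject
  (0,3)=# (1,3)=. (2,1)=. (3,0)=# -> step gives (0,0)='#' but target has '.' -> reject
  (0,3)=# (1,3)=. (2,1)=# (3,0)=. -> step reproduces the target at every cell -> ACCEPT
  (0,3)=# (1,3)=. (2,1)=# (3,0)=# -> step gives (0,0)='#' but target has '.' -> reject
  (0,3)=# (1,3)=# (2,1)=. (3,0)=. -> step gives (0,0)='#' but target has '.' -> reject
  (0,3)=# (1,3)=# (2,1)=. (3,0)=# -> step gives (0,3)='#' but target has '.' -> reject
  (0,3)=# (1,3)=# (2,1)=# (3,0)=. -> step gives (0,0)='#' but target has '.' -> reject
  (0,3)=# (1,3)=# (2,1)=# (3,0)=# -> step gives (0,3)='#' but target has '.' -> reject
Unique solution: (0,3)=live, (1,3)=dead, (2,1)=live, (3,0)=dead.
Check: live-neighbor counts of every cell in the completed generation 0:
2111
3323
2212
3222
Applying B3/S23 to generation 0 with these counts gives:
....
##.#
##..
#...
which matches the target exactly.

Answer: ...#
#...
##..
....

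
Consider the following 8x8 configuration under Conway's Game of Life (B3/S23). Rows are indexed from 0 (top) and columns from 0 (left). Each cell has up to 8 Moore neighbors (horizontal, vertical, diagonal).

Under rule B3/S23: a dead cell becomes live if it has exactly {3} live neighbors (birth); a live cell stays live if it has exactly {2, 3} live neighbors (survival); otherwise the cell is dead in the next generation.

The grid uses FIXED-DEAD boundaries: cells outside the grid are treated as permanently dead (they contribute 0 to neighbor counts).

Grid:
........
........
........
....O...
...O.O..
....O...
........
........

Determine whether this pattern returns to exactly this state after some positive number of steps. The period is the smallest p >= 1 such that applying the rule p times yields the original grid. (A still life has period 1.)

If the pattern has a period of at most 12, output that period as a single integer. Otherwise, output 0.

Simulating and comparing each generation to the original:
Gen 0 (original, given above): 4 live cells
Gen 1: 4 live cells, MATCHES original -> period = 1

Answer: 1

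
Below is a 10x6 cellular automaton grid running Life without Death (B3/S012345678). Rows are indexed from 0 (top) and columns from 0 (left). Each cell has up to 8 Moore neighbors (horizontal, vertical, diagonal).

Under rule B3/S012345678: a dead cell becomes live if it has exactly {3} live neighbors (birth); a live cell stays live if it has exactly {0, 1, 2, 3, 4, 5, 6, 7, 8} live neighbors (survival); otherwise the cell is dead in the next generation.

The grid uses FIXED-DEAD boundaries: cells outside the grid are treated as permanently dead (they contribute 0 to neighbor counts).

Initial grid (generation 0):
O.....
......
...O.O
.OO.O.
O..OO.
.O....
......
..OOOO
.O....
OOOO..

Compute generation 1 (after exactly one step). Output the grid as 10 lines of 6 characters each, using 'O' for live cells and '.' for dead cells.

Simulating step by step:
Generation 0 (given above): 19 live cells
Generation 1: 26 live cells
(generation 1 grid is the final answer)

Answer: O.....
......
..OOOO
.OO.OO
O..OO.
.O....
..OOO.
..OOOO
OO....
OOOO..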